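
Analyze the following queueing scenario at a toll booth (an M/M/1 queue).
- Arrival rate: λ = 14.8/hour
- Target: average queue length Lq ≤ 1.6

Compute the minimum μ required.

For M/M/1: Lq = λ²/(μ(μ-λ))
Need Lq ≤ 1.6, i.e. μ(μ-λ) ≥ λ²/1.6
μ² - 14.8μ - 219.04/1.6 ≥ 0  →  μ² - 14.8μ - 136.9000 ≥ 0
Quadratic formula (positive root): μ = [λ + √(λ² + 4×136.9000)]/2
Discriminant: 219.04 + 4×136.9000 = 766.6400, √766.6400 = 27.68826
μ ≥ (14.8 + 27.68826)/2 = 21.2441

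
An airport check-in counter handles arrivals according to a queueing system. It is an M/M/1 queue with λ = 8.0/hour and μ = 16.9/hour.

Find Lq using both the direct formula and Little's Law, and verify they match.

Method 1 (direct): Lq = λ²/(μ(μ-λ)) = 64.00/(16.9 × 8.90) = 0.4255

Method 2 (Little's Law):
W = 1/(μ-λ) = 1/8.90 = 0.11236
Wq = W - 1/μ = 0.11236 - 0.059172 = 0.05319
Lq = λWq = 8.0 × 0.05319 = 0.4255 ✔ (matches Method 1)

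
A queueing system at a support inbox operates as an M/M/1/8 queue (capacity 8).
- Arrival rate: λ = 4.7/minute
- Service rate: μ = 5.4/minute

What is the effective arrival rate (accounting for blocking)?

ρ = λ/μ = 4.7/5.4 = 0.8703704
P₀ = (1-ρ)/(1-ρ^(K+1)) = (1-0.8703704)/(1-0.8703704^9) = 0.1296/0.7134 = 0.1817
P_K = P₀×ρ^K = 0.18172 × 0.8703704^8 = 0.18172 × 0.32933 = 0.05985
λ_eff = λ(1-P_K) = 4.7 × (1 - 0.05985) = 4.7 × 0.94015 = 4.4187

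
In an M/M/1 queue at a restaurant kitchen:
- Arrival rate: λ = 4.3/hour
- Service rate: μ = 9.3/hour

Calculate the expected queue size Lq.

ρ = λ/μ = 4.3/9.3 = 0.4624
For M/M/1: Lq = λ²/(μ(μ-λ))
Lq = 18.49/(9.3 × 5.00)
Lq = 0.3976 orders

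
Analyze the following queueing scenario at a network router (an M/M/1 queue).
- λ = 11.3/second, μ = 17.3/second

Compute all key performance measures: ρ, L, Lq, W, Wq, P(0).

Step 1: ρ = λ/μ = 11.3/17.3 = 0.6532
Step 2: L = λ/(μ-λ) = 11.3/6.00 = 1.8833
Step 3: Lq = λ²/(μ(μ-λ)) = 127.69/(17.3×6.00) = 1.2302
Step 4: W = 1/(μ-λ) = 1/6.00 = 0.166667
Step 5: Wq = λ/(μ(μ-λ)) = 11.3/(17.3×6.00) = 0.1089
Step 6: P(0) = 1-ρ = 0.3468
Verify: L = λW = 11.3×0.166667 = 1.8833 ✔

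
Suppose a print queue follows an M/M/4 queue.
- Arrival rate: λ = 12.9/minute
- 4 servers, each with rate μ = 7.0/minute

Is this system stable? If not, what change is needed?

Stability requires ρ = λ/(cμ) < 1
ρ = 12.9/(4 × 7.0) = 12.9/28.00 = 0.4607
Since 0.4607 < 1, the system is STABLE.
The servers are busy 46.07% of the time.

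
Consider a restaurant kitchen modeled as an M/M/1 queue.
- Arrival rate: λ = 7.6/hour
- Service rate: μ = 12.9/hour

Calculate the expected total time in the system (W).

First, compute utilization: ρ = λ/μ = 7.6/12.9 = 0.5891
For M/M/1: W = 1/(μ-λ)
W = 1/(12.9-7.6) = 1/5.30
W = 0.1887 hours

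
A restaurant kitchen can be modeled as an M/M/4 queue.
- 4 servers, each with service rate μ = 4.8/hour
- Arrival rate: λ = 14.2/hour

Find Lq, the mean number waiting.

Traffic intensity: ρ = λ/(cμ) = 14.2/(4×4.8) = 0.7396
Since ρ = 0.7396 < 1, system is stable.
Offered load a = λ/μ = cρ = 14.2/4.8 = 2.9583
P₀ = [ Σₙ₌₀^3 aⁿ/n! + a^4/(4!(1-ρ)) ]⁻¹
Σ = a^0/0! + a^1/1! + a^2/2! + a^3/3! = 1.0000 + 2.9583 + 4.3759 + 4.3151 = 12.6493
a^4/(4!(1-ρ)) = 76.59288/(24 × 0.2604167) = 12.2549
P₀ = 1/(12.6493 + 12.2549) = 0.04015
Lq = P₀·a^4·ρ / (4!(1-ρ)²) = 0.040154 × 76.5929 × 0.73958 / (24 × 0.067817) = 1.3975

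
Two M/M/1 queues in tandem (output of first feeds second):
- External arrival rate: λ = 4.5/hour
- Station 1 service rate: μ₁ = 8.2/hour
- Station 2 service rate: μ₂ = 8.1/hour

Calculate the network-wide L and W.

By Jackson's theorem, each station behaves as independent M/M/1.
Station 1: ρ₁ = 4.5/8.2 = 0.5488, L₁ = ρ₁/(1-ρ₁) = λ/(μ₁-λ) = 4.5/3.70 = 1.2162
Station 2: ρ₂ = 4.5/8.1 = 0.5556, L₂ = ρ₂/(1-ρ₂) = λ/(μ₂-λ) = 4.5/3.60 = 1.2500
Total: L = L₁ + L₂ = 1.2162 + 1.2500 = 2.4662
W = L/λ = 2.4662/4.5 = 0.5480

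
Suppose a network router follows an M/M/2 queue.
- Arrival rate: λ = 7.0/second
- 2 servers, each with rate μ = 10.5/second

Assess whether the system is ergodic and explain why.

Stability requires ρ = λ/(cμ) < 1
ρ = 7.0/(2 × 10.5) = 7.0/21.00 = 0.3333
Since 0.3333 < 1, the system is STABLE.
The servers are busy 33.33% of the time.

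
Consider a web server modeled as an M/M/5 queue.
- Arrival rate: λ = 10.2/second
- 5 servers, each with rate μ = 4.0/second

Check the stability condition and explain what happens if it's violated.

Stability requires ρ = λ/(cμ) < 1
ρ = 10.2/(5 × 4.0) = 10.2/20.00 = 0.5100
Since 0.5100 < 1, the system is STABLE.
The servers are busy 51.00% of the time.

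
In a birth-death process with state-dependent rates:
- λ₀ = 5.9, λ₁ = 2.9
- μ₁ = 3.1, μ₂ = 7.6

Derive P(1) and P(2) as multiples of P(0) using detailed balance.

Balance equations:
State 0: λ₀P₀ = μ₁P₁ → P₁ = (λ₀/μ₁)P₀ = (5.9/3.1)P₀ = 1.9032P₀
State 1: P₂ = (λ₀λ₁)/(μ₁μ₂)P₀ = (5.9×2.9)/(3.1×7.6)P₀ = 0.7262P₀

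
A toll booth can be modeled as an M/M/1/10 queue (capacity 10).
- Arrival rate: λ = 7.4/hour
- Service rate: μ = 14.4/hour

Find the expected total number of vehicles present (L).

ρ = λ/μ = 7.4/14.4 = 0.51389
P₀ = (1-ρ)/(1-ρ^(K+1)) = (1-0.51389)/(1-0.51389^11) = 0.4861/0.9993 = 0.4864
P_K = P₀×ρ^K = 0.48643 × 0.51389^10 = 0.48643 × 0.0012844 = 0.0006248
L = ρ[1 - (K+1)ρ^K + Kρ^(K+1)] / [(1-ρ)(1-ρ^(K+1))]
L = 0.51389 × (1 - 11×0.001284 + 10×0.0006600) / ((1 - 0.51389) × (1 - 0.0006600)) = 1.0499 vehicles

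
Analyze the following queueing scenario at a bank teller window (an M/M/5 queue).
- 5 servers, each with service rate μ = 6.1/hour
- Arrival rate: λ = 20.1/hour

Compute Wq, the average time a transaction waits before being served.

Traffic intensity: ρ = λ/(cμ) = 20.1/(5×6.1) = 0.6590
Since ρ = 0.6590 < 1, system is stable.
Offered load a = λ/μ = cρ = 20.1/6.1 = 3.2951
P₀ = [ Σₙ₌₀^4 aⁿ/n! + a^5/(5!(1-ρ)) ]⁻¹
Σ = a^0/0! + a^1/1! + a^2/2! + a^3/3! + a^4/4! = 1.0000 + 3.2951 + 5.4288 + 5.9628 + 4.9119 = 20.5986
a^5/(5!(1-ρ)) = 388.4464/(120 × 0.340984) = 9.4933
P₀ = 1/(20.5986 + 9.4933) = 0.03323
Lq = P₀·a^5·ρ / (5!(1-ρ)²) = 0.033232 × 388.4464 × 0.65902 / (120 × 0.11627) = 0.6097
Wq = Lq/λ = 0.6097/20.1 = 0.03033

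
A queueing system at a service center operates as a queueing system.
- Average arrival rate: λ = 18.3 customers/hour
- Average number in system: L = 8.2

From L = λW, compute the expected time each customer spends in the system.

Little's Law: L = λW, so W = L/λ
W = 8.2/18.3 = 0.4481 hours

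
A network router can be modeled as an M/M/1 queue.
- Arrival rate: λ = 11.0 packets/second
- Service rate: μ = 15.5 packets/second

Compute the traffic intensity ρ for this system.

Server utilization: ρ = λ/μ
ρ = 11.0/15.5 = 0.7097
The server is busy 70.97% of the time.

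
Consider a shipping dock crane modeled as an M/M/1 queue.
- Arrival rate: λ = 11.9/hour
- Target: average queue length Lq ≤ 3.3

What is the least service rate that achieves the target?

For M/M/1: Lq = λ²/(μ(μ-λ))
Need Lq ≤ 3.3, i.e. μ(μ-λ) ≥ λ²/3.3
μ² - 11.9μ - 141.61/3.3 ≥ 0  →  μ² - 11.9μ - 42.91212 ≥ 0
Quadratic formula (positive root): μ = [λ + √(λ² + 4×42.91212)]/2
Discriminant: 141.61 + 4×42.91212 = 313.2585, √313.2585 = 17.69911
μ ≥ (11.9 + 17.69911)/2 = 14.7996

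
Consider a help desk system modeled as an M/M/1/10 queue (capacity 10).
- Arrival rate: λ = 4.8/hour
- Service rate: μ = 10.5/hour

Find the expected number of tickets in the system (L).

ρ = λ/μ = 4.8/10.5 = 0.45714
P₀ = (1-ρ)/(1-ρ^(K+1)) = (1-0.45714)/(1-0.45714^11) = 0.5429/0.9998 = 0.5430
P_K = P₀×ρ^K = 0.5430 × 0.45714^10 = 0.5430 × 0.0003986 = 0.0002164
L = ρ[1 - (K+1)ρ^K + Kρ^(K+1)] / [(1-ρ)(1-ρ^(K+1))]
L = 0.45714 × (1 - 11×0.0003986 + 10×0.0001822) / ((1 - 0.45714) × (1 - 0.0001822)) = 0.8401 tickets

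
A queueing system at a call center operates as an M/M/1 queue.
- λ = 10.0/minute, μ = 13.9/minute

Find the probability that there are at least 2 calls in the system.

ρ = λ/μ = 10.0/13.9 = 0.71942
P(N ≥ n) = ρⁿ
P(N ≥ 2) = 0.71942^2
P(N ≥ 2) = 0.5176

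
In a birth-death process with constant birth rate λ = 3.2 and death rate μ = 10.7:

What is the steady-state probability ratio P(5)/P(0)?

For constant rates: P(n)/P(0) = (λ/μ)^n
P(5)/P(0) = (3.2/10.7)^5 = 0.299065^5 = 0.002392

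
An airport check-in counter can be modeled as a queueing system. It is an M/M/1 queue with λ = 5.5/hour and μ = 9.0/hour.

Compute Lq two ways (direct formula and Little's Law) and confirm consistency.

Method 1 (direct): Lq = λ²/(μ(μ-λ)) = 30.25/(9.0 × 3.50) = 0.9603

Method 2 (Little's Law):
W = 1/(μ-λ) = 1/3.50 = 0.2857
Wq = W - 1/μ = 0.2857 - 0.1111 = 0.1746
Lq = λWq = 5.5 × 0.1746 = 0.9603 ✔ (matches Method 1)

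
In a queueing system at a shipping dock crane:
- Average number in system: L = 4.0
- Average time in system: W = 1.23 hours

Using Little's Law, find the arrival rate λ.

Little's Law: L = λW, so λ = L/W
λ = 4.0/1.23 = 3.2520 containers/hour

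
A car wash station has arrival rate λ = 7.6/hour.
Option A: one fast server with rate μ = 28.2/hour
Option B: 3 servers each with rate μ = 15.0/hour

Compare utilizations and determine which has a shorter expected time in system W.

Option A: single server μ = 28.2 (M/M/1)
  ρ_A = 7.6/28.2 = 0.2695
  W_A = 1/(μ-λ) = 1/(28.2-7.6) = 1/20.60 = 0.04854

Option B: 3 servers μ = 15.0 (M/M/3)
  ρ_B = λ/(cμ) = 7.6/(3×15.0) = 0.1689
  Offered load a = λ/μ = cρ = 7.6/15.0 = 0.5067
  P₀ = [ Σₙ₌₀^2 aⁿ/n! + a^3/(3!(1-ρ)) ]⁻¹
  Σ = a^0/0! + a^1/1! + a^2/2! = 1.0000 + 0.50667 + 0.12836 = 1.6350
  a^3/(3!(1-ρ)) = 0.13007/(6 × 0.83111) = 0.02608
  P₀ = 1/(1.6350 + 0.02608) = 0.6020
  Lq = P₀·a^3·ρ / (3!(1-ρ)²) = 0.60201 × 0.13007 × 0.16889 / (6 × 0.69075) = 0.003191
  Wq_B = Lq/λ = 0.0031908/7.6 = 0.0004198
  W_B = Wq_B + 1/μ = 0.0004198 + 0.06667 = 0.06709

Since W_A = 0.04854 < W_B = 0.06709, Option A (single fast server) has the shorter time in system.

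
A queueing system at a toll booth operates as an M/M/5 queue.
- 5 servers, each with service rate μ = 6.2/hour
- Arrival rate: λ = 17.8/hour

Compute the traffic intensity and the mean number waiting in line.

Traffic intensity: ρ = λ/(cμ) = 17.8/(5×6.2) = 0.5742
Since ρ = 0.5742 < 1, system is stable.
Offered load a = λ/μ = cρ = 17.8/6.2 = 2.8710
P₀ = [ Σₙ₌₀^4 aⁿ/n! + a^5/(5!(1-ρ)) ]⁻¹
Σ = a^0/0! + a^1/1! + a^2/2! + a^3/3! + a^4/4! = 1.00000 + 2.87097 + 4.12123 + 3.94397 + 2.83075 = 14.7669
a^5/(5!(1-ρ)) = 195.0480/(120 × 0.42581) = 3.8172
P₀ = 1/(14.7669 + 3.8172) = 0.05381
Lq = P₀·a^5·ρ / (5!(1-ρ)²) = 0.05381 × 195.0480 × 0.5742 / (120 × 0.1813) = 0.2770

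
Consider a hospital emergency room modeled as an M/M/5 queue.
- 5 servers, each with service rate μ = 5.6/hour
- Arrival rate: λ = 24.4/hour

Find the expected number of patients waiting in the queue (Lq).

Traffic intensity: ρ = λ/(cμ) = 24.4/(5×5.6) = 0.8714
Since ρ = 0.8714 < 1, system is stable.
Offered load a = λ/μ = cρ = 24.4/5.6 = 4.3571
P₀ = [ Σₙ₌₀^4 aⁿ/n! + a^5/(5!(1-ρ)) ]⁻¹
Σ = a^0/0! + a^1/1! + a^2/2! + a^3/3! + a^4/4! = 1.00000 + 4.35714 + 9.49235 + 13.7865 + 15.0174 = 43.6534
a^5/(5!(1-ρ)) = 1570.3953/(120 × 0.1285714) = 101.7849
P₀ = 1/(43.6534 + 101.7849) = 0.006876
Lq = P₀·a^5·ρ / (5!(1-ρ)²) = 0.00687577 × 1570.3953 × 0.871429 / (120 × 0.0165306) = 4.7434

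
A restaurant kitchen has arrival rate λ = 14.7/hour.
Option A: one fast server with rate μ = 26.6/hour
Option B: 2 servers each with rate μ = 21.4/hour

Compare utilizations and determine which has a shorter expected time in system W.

Option A: single server μ = 26.6 (M/M/1)
  ρ_A = 14.7/26.6 = 0.5526
  W_A = 1/(μ-λ) = 1/(26.6-14.7) = 1/11.90 = 0.08403

Option B: 2 servers μ = 21.4 (M/M/2)
  ρ_B = λ/(cμ) = 14.7/(2×21.4) = 0.3435
  Offered load a = λ/μ = cρ = 14.7/21.4 = 0.6869
  P₀ = [ Σₙ₌₀^1 aⁿ/n! + a^2/(2!(1-ρ)) ]⁻¹
  Σ = a^0/0! + a^1/1! = 1.0000 + 0.6869 = 1.6869
  a^2/(2!(1-ρ)) = 0.47185/(2 × 0.65654) = 0.3593
  P₀ = 1/(1.6869 + 0.3593) = 0.4887
  Lq = P₀·a^2·ρ / (2!(1-ρ)²) = 0.48870 × 0.47185 × 0.34346 / (2 × 0.43105) = 0.09187
  Wq_B = Lq/λ = 0.09187/14.7 = 0.006250
  W_B = Wq_B + 1/μ = 0.006250 + 0.04673 = 0.05298

Since W_B = 0.05298 < W_A = 0.08403, Option B (multiple servers) has the shorter time in system.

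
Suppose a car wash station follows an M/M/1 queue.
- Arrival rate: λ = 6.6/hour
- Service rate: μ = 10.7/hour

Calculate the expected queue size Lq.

ρ = λ/μ = 6.6/10.7 = 0.6168
For M/M/1: Lq = λ²/(μ(μ-λ))
Lq = 43.56/(10.7 × 4.10)
Lq = 0.9929 cars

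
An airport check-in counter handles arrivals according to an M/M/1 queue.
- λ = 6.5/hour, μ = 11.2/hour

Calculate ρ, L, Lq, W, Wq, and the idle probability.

Step 1: ρ = λ/μ = 6.5/11.2 = 0.5804
Step 2: L = λ/(μ-λ) = 6.5/4.70 = 1.3830
Step 3: Lq = λ²/(μ(μ-λ)) = 42.25/(11.2×4.70) = 0.8026
Step 4: W = 1/(μ-λ) = 1/4.70 = 0.21277
Step 5: Wq = λ/(μ(μ-λ)) = 6.5/(11.2×4.70) = 0.1235
Step 6: P(0) = 1-ρ = 0.4196
Verify: L = λW = 6.5×0.21277 = 1.3830 ✔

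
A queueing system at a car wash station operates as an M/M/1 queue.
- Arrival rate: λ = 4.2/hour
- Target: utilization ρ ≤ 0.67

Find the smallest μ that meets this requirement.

ρ = λ/μ, so μ = λ/ρ
μ ≥ 4.2/0.67 = 6.2687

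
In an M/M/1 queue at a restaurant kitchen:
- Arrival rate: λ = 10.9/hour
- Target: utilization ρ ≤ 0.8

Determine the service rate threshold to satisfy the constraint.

ρ = λ/μ, so μ = λ/ρ
μ ≥ 10.9/0.8 = 13.6250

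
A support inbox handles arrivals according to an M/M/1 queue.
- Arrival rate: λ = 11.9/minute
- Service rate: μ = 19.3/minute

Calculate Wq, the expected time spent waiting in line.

First, compute utilization: ρ = λ/μ = 11.9/19.3 = 0.6166
For M/M/1: Wq = λ/(μ(μ-λ))
Wq = 11.9/(19.3 × (19.3-11.9))
Wq = 11.9/(19.3 × 7.40)
Wq = 0.08332 minutes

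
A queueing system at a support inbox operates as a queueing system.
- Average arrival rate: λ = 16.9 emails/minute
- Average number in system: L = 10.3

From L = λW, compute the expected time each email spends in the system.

Little's Law: L = λW, so W = L/λ
W = 10.3/16.9 = 0.6095 minutes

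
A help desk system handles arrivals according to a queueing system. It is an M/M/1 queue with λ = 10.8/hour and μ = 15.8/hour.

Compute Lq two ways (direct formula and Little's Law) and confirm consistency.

Method 1 (direct): Lq = λ²/(μ(μ-λ)) = 116.64/(15.8 × 5.00) = 1.4765

Method 2 (Little's Law):
W = 1/(μ-λ) = 1/5.00 = 0.2000
Wq = W - 1/μ = 0.2000 - 0.06329 = 0.13671
Lq = λWq = 10.8 × 0.13671 = 1.4765 ✔ (matches Method 1)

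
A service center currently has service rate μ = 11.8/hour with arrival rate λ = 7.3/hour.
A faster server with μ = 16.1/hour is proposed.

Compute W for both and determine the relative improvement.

System 1: ρ₁ = 7.3/11.8 = 0.6186, W₁ = 1/(11.8-7.3) = 0.22222
System 2: ρ₂ = 7.3/16.1 = 0.4534, W₂ = 1/(16.1-7.3) = 0.11364
Improvement: (W₁-W₂)/W₁ = (0.22222-0.11364)/0.22222 = 48.86%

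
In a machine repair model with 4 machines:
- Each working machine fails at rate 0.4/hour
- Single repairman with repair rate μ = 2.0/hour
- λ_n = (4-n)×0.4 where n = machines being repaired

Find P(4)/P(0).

P(4)/P(0) = ∏_{i=0}^{4-1} λ_i/μ_{i+1}
= (4-0)×0.4/2.0 × (4-1)×0.4/2.0 × (4-2)×0.4/2.0 × (4-3)×0.4/2.0
= 0.03840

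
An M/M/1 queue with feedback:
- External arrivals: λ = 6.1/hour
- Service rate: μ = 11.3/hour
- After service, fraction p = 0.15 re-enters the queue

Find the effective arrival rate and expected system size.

Effective arrival rate: λ_eff = λ/(1-p) = 6.1/(1-0.15) = 6.1/0.85 = 7.1765
ρ = λ_eff/μ = 7.1765/11.3 = 0.63509
L = ρ/(1-ρ) = 0.63509/(1-0.63509) = 1.7404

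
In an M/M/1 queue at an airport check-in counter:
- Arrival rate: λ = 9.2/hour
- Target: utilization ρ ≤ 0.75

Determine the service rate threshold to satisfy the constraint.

ρ = λ/μ, so μ = λ/ρ
μ ≥ 9.2/0.75 = 12.2667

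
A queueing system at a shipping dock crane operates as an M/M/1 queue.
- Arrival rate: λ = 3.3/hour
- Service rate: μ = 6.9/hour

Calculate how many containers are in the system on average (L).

ρ = λ/μ = 3.3/6.9 = 0.4783
For M/M/1: L = λ/(μ-λ)
L = 3.3/(6.9-3.3) = 3.3/3.60
L = 0.9167 containers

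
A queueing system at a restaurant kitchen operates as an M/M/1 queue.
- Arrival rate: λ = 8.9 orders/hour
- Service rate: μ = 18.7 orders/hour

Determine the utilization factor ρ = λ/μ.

Server utilization: ρ = λ/μ
ρ = 8.9/18.7 = 0.4759
The server is busy 47.59% of the time.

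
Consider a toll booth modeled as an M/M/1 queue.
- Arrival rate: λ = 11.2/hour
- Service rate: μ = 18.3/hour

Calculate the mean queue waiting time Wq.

First, compute utilization: ρ = λ/μ = 11.2/18.3 = 0.6120
For M/M/1: Wq = λ/(μ(μ-λ))
Wq = 11.2/(18.3 × (18.3-11.2))
Wq = 11.2/(18.3 × 7.10)
Wq = 0.08620 hours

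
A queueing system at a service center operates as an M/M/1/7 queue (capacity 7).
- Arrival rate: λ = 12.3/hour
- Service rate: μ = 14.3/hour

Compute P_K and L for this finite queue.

ρ = λ/μ = 12.3/14.3 = 0.86014
P₀ = (1-ρ)/(1-ρ^(K+1)) = (1-0.86014)/(1-0.86014^8) = 0.1399/0.7004 = 0.1997
P_K = P₀×ρ^K = 0.1997 × 0.86014^7 = 0.1997 × 0.3483 = 0.06956
Blocking probability P_7 = 0.06956 (6.96%)
L = ρ[1 - (K+1)ρ^K + Kρ^(K+1)] / [(1-ρ)(1-ρ^(K+1))]
L = 0.86014 × (1 - 8×0.3483245 + 7×0.2996078) / ((1 - 0.86014) × (1 - 0.2996078)) = 2.7278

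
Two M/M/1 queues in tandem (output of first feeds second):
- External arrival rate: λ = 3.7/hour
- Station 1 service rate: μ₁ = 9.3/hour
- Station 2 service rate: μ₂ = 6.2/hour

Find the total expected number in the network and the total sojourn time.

By Jackson's theorem, each station behaves as independent M/M/1.
Station 1: ρ₁ = 3.7/9.3 = 0.3978, L₁ = ρ₁/(1-ρ₁) = λ/(μ₁-λ) = 3.7/5.60 = 0.6607
Station 2: ρ₂ = 3.7/6.2 = 0.5968, L₂ = ρ₂/(1-ρ₂) = λ/(μ₂-λ) = 3.7/2.50 = 1.4800
Total: L = L₁ + L₂ = 0.6607 + 1.4800 = 2.1407
W = L/λ = 2.1407/3.7 = 0.5786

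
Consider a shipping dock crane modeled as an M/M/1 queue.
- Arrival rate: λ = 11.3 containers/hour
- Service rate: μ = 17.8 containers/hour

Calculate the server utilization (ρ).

Server utilization: ρ = λ/μ
ρ = 11.3/17.8 = 0.6348
The server is busy 63.48% of the time.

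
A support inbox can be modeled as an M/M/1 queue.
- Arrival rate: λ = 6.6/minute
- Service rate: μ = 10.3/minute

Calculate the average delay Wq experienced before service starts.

First, compute utilization: ρ = λ/μ = 6.6/10.3 = 0.6408
For M/M/1: Wq = λ/(μ(μ-λ))
Wq = 6.6/(10.3 × (10.3-6.6))
Wq = 6.6/(10.3 × 3.70)
Wq = 0.1732 minutes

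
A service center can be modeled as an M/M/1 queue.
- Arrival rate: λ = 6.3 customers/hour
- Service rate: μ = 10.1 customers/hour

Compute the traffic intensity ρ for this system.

Server utilization: ρ = λ/μ
ρ = 6.3/10.1 = 0.6238
The server is busy 62.38% of the time.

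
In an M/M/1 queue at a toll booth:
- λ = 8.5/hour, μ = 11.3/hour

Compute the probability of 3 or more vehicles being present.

ρ = λ/μ = 8.5/11.3 = 0.7522
P(N ≥ n) = ρⁿ
P(N ≥ 3) = 0.7522^3
P(N ≥ 3) = 0.4256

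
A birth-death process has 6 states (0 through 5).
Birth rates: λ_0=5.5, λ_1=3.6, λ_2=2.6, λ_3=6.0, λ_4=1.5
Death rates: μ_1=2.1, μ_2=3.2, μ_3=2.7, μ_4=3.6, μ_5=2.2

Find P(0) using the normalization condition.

Ratios P(n)/P(0) = (λ₀···λₙ₋₁)/(μ₁···μₙ):
P(1)/P(0) = (5.5)/(2.1) = 2.61905
P(2)/P(0) = (5.5×3.6)/(2.1×3.2) = 2.94643
P(3)/P(0) = (5.5×3.6×2.6)/(2.1×3.2×2.7) = 2.83730
P(4)/P(0) = (5.5×3.6×2.6×6.0)/(2.1×3.2×2.7×3.6) = 4.72884
P(5)/P(0) = (5.5×3.6×2.6×6.0×1.5)/(2.1×3.2×2.7×3.6×2.2) = 3.22421

Normalization: ∑ P(n) = 1
P(0) × (1.00000 + 2.61905 + 2.94643 + 2.83730 + 4.72884 + 3.22421) = 1
P(0) × 17.3558 = 1
P(0) = 1/17.3558 = 0.05762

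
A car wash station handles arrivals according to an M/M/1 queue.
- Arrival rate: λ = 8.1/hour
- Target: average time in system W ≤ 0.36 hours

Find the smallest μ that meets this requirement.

For M/M/1: W = 1/(μ-λ)
Need W ≤ 0.36, so 1/(μ-λ) ≤ 0.36
μ - λ ≥ 1/0.36 = 2.7778
μ ≥ 8.1 + 2.7778 = 10.8778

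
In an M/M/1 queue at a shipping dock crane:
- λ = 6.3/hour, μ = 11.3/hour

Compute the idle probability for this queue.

ρ = λ/μ = 6.3/11.3 = 0.5575
P(0) = 1 - ρ = 1 - 0.5575 = 0.4425
The server is idle 44.25% of the time.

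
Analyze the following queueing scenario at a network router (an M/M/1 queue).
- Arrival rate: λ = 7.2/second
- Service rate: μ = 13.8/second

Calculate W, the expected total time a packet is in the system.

First, compute utilization: ρ = λ/μ = 7.2/13.8 = 0.5217
For M/M/1: W = 1/(μ-λ)
W = 1/(13.8-7.2) = 1/6.60
W = 0.1515 seconds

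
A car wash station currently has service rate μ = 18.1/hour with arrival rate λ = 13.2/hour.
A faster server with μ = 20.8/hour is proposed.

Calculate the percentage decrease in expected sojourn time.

System 1: ρ₁ = 13.2/18.1 = 0.7293, W₁ = 1/(18.1-13.2) = 0.20408
System 2: ρ₂ = 13.2/20.8 = 0.6346, W₂ = 1/(20.8-13.2) = 0.13158
Improvement: (W₁-W₂)/W₁ = (0.20408-0.13158)/0.20408 = 35.53%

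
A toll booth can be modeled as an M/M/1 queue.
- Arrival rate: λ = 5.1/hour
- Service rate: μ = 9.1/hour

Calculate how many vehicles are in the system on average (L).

ρ = λ/μ = 5.1/9.1 = 0.5604
For M/M/1: L = λ/(μ-λ)
L = 5.1/(9.1-5.1) = 5.1/4.00
L = 1.2750 vehicles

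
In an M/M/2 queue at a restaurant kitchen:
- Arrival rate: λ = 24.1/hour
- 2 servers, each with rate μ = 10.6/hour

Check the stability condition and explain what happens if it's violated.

Stability requires ρ = λ/(cμ) < 1
ρ = 24.1/(2 × 10.6) = 24.1/21.20 = 1.1368
Since 1.1368 ≥ 1, the system is UNSTABLE.
Need c > λ/μ = 24.1/10.6 = 2.27.
Minimum servers needed: c = 3.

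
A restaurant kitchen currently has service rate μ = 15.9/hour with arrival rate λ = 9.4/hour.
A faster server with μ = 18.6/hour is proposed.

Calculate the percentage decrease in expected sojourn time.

System 1: ρ₁ = 9.4/15.9 = 0.5912, W₁ = 1/(15.9-9.4) = 0.15385
System 2: ρ₂ = 9.4/18.6 = 0.5054, W₂ = 1/(18.6-9.4) = 0.10870
Improvement: (W₁-W₂)/W₁ = (0.15385-0.10870)/0.15385 = 29.35%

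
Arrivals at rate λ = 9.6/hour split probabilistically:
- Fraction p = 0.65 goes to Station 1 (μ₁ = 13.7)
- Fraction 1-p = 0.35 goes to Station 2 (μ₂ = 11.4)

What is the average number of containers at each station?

Effective rates: λ₁ = 9.6×0.65 = 6.24, λ₂ = 9.6×0.35 = 3.36
Station 1: ρ₁ = 6.24/13.7 = 0.4555, L₁ = ρ₁/(1-ρ₁) = 0.4555/(1-0.4555) = 0.8365
Station 2: ρ₂ = 3.36/11.4 = 0.29474, L₂ = ρ₂/(1-ρ₂) = 0.29474/(1-0.29474) = 0.4179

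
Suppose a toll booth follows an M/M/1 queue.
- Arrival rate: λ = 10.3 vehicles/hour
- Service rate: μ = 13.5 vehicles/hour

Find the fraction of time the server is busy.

Server utilization: ρ = λ/μ
ρ = 10.3/13.5 = 0.7630
The server is busy 76.30% of the time.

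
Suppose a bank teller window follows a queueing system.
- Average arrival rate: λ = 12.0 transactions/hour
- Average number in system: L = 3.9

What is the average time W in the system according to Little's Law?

Little's Law: L = λW, so W = L/λ
W = 3.9/12.0 = 0.3250 hours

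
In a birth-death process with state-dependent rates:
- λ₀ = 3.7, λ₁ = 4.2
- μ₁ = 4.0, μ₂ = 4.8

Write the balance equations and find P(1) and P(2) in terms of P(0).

Balance equations:
State 0: λ₀P₀ = μ₁P₁ → P₁ = (λ₀/μ₁)P₀ = (3.7/4.0)P₀ = 0.9250P₀
State 1: P₂ = (λ₀λ₁)/(μ₁μ₂)P₀ = (3.7×4.2)/(4.0×4.8)P₀ = 0.8094P₀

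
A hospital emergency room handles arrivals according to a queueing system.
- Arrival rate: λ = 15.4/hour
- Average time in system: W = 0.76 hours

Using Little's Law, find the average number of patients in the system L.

Little's Law: L = λW
L = 15.4 × 0.76 = 11.7040 patients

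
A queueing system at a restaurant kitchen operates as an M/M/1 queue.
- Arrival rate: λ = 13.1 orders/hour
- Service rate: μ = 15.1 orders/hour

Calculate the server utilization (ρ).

Server utilization: ρ = λ/μ
ρ = 13.1/15.1 = 0.8675
The server is busy 86.75% of the time.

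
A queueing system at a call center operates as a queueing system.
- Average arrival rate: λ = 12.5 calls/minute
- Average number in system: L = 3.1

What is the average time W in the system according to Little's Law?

Little's Law: L = λW, so W = L/λ
W = 3.1/12.5 = 0.2480 minutes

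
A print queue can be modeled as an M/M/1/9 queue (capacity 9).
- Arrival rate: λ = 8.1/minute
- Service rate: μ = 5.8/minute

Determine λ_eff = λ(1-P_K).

ρ = λ/μ = 8.1/5.8 = 1.39655
P₀ = (1-ρ)/(1-ρ^(K+1)) = (1-1.39655)/(1-1.39655^10) = -0.3965/-27.2205 = 0.01457
P_K = P₀×ρ^K = 0.01457 × 1.39655^9 = 0.01457 × 20.2073 = 0.2944
λ_eff = λ(1-P_K) = 8.1 × (1 - 0.29438) = 8.1 × 0.70562 = 5.7155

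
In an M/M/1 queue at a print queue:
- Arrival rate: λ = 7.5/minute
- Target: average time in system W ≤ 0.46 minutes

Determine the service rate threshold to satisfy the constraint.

For M/M/1: W = 1/(μ-λ)
Need W ≤ 0.46, so 1/(μ-λ) ≤ 0.46
μ - λ ≥ 1/0.46 = 2.1739
μ ≥ 7.5 + 2.1739 = 9.6739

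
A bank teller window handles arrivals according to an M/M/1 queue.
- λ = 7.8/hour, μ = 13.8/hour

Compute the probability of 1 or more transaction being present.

ρ = λ/μ = 7.8/13.8 = 0.5652
P(N ≥ n) = ρⁿ
P(N ≥ 1) = 0.5652^1
P(N ≥ 1) = 0.5652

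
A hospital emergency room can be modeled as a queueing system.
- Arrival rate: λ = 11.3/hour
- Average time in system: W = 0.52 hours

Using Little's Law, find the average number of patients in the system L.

Little's Law: L = λW
L = 11.3 × 0.52 = 5.8760 patients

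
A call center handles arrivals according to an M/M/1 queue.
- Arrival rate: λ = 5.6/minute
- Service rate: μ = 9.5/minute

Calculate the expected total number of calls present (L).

ρ = λ/μ = 5.6/9.5 = 0.5895
For M/M/1: L = λ/(μ-λ)
L = 5.6/(9.5-5.6) = 5.6/3.90
L = 1.4359 calls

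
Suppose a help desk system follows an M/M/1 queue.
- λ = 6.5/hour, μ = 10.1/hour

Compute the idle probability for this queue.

ρ = λ/μ = 6.5/10.1 = 0.6436
P(0) = 1 - ρ = 1 - 0.6436 = 0.3564
The server is idle 35.64% of the time.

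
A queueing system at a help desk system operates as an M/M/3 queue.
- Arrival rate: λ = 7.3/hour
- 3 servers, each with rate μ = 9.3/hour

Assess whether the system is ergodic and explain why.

Stability requires ρ = λ/(cμ) < 1
ρ = 7.3/(3 × 9.3) = 7.3/27.90 = 0.2616
Since 0.2616 < 1, the system is STABLE.
The servers are busy 26.16% of the time.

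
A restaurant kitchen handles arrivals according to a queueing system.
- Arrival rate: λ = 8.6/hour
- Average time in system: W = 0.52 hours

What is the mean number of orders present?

Little's Law: L = λW
L = 8.6 × 0.52 = 4.4720 orders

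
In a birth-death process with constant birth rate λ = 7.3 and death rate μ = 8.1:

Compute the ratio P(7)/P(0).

For constant rates: P(n)/P(0) = (λ/μ)^n
P(7)/P(0) = (7.3/8.1)^7 = 0.90123^7 = 0.4829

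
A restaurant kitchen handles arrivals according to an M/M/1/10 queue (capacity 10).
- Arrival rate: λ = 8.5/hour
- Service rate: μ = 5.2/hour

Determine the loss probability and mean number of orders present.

ρ = λ/μ = 8.5/5.2 = 1.63462
P₀ = (1-ρ)/(1-ρ^(K+1)) = (1-1.63462)/(1-1.63462^11) = -0.6346/-221.6306 = 0.002863
P_K = P₀×ρ^K = 0.0028634 × 1.63462^10 = 0.0028634 × 136.1972 = 0.3900
Blocking probability P_10 = 0.3900 (39.00%)
L = ρ[1 - (K+1)ρ^K + Kρ^(K+1)] / [(1-ρ)(1-ρ^(K+1))]
L = 1.63462 × (1 - 11×136.1972 + 10×222.6306) / ((1 - 1.63462) × (1 - 222.6306)) = 8.4739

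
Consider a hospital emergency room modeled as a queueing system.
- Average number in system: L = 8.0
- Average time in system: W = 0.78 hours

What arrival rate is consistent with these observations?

Little's Law: L = λW, so λ = L/W
λ = 8.0/0.78 = 10.2564 patients/hour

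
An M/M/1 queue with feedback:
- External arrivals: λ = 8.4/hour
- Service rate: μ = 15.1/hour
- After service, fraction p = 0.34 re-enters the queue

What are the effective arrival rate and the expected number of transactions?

Effective arrival rate: λ_eff = λ/(1-p) = 8.4/(1-0.34) = 8.4/0.66 = 12.72727
ρ = λ_eff/μ = 12.72727/15.1 = 0.842866
L = ρ/(1-ρ) = 0.842866/(1-0.842866) = 5.3640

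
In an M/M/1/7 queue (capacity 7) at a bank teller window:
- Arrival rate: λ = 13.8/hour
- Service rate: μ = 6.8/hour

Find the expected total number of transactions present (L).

ρ = λ/μ = 13.8/6.8 = 2.02941
P₀ = (1-ρ)/(1-ρ^(K+1)) = (1-2.02941)/(1-2.02941^8) = -1.0294/-286.7123 = 0.003590
P_K = P₀×ρ^K = 0.003590 × 2.02941^7 = 0.003590 × 141.7714 = 0.5090
L = ρ[1 - (K+1)ρ^K + Kρ^(K+1)] / [(1-ρ)(1-ρ^(K+1))]
L = 2.02941 × (1 - 8×141.7714 + 7×287.7123) / ((1 - 2.02941) × (1 - 287.7123)) = 6.0565 transactions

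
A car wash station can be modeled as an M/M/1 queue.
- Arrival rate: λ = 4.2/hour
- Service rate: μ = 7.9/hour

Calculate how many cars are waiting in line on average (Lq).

ρ = λ/μ = 4.2/7.9 = 0.5316
For M/M/1: Lq = λ²/(μ(μ-λ))
Lq = 17.64/(7.9 × 3.70)
Lq = 0.6035 cars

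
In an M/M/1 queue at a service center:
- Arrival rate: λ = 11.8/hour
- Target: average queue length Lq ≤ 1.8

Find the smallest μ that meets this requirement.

For M/M/1: Lq = λ²/(μ(μ-λ))
Need Lq ≤ 1.8, i.e. μ(μ-λ) ≥ λ²/1.8
μ² - 11.8μ - 139.24/1.8 ≥ 0  →  μ² - 11.8μ - 77.35556 ≥ 0
Quadratic formula (positive root): μ = [λ + √(λ² + 4×77.35556)]/2
Discriminant: 139.24 + 4×77.35556 = 448.6622, √448.6622 = 21.1816
μ ≥ (11.8 + 21.1816)/2 = 16.4908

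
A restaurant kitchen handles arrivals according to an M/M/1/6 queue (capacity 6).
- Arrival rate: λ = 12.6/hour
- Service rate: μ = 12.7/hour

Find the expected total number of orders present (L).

ρ = λ/μ = 12.6/12.7 = 0.99213
P₀ = (1-ρ)/(1-ρ^(K+1)) = (1-0.99213)/(1-0.99213^7) = 0.007870/0.05381 = 0.1463
P_K = P₀×ρ^K = 0.1463 × 0.99213^6 = 0.1463 × 0.9537 = 0.1395
L = ρ[1 - (K+1)ρ^K + Kρ^(K+1)] / [(1-ρ)(1-ρ^(K+1))]
L = 0.99213 × (1 - 7×0.953699362 + 6×0.946193748) / ((1 - 0.99213) × (1 - 0.946193748)) = 2.9684 orders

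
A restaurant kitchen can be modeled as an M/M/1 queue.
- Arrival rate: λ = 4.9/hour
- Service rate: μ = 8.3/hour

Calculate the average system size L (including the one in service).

ρ = λ/μ = 4.9/8.3 = 0.5904
For M/M/1: L = λ/(μ-λ)
L = 4.9/(8.3-4.9) = 4.9/3.40
L = 1.4412 orders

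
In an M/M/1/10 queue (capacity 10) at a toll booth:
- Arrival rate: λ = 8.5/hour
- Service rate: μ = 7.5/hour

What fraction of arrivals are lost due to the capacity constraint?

ρ = λ/μ = 8.5/7.5 = 1.13333
P₀ = (1-ρ)/(1-ρ^(K+1)) = (1-1.13333)/(1-1.13333^11) = -0.13333/-2.9621 = 0.04501
P_K = P₀×ρ^K = 0.04501 × 1.13333^10 = 0.04501 × 3.4959 = 0.1574
Blocking probability = 15.74%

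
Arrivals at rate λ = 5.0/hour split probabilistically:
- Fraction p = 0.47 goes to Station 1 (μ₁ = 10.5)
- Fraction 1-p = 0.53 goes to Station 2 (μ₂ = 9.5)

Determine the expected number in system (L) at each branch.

Effective rates: λ₁ = 5.0×0.47 = 2.35, λ₂ = 5.0×0.53 = 2.65
Station 1: ρ₁ = 2.35/10.5 = 0.2238, L₁ = ρ₁/(1-ρ₁) = 0.2238/(1-0.2238) = 0.2883
Station 2: ρ₂ = 2.65/9.5 = 0.27895, L₂ = ρ₂/(1-ρ₂) = 0.27895/(1-0.27895) = 0.3869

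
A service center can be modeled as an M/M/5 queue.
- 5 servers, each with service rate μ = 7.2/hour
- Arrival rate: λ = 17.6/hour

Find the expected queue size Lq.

Traffic intensity: ρ = λ/(cμ) = 17.6/(5×7.2) = 0.4889
Since ρ = 0.4889 < 1, system is stable.
Offered load a = λ/μ = cρ = 17.6/7.2 = 2.4444
P₀ = [ Σₙ₌₀^4 aⁿ/n! + a^5/(5!(1-ρ)) ]⁻¹
Σ = a^0/0! + a^1/1! + a^2/2! + a^3/3! + a^4/4! = 1.0000 + 2.4444 + 2.9877 + 2.4344 + 1.4877 = 10.3542
a^5/(5!(1-ρ)) = 87.2772/(120 × 0.5111) = 1.4230
P₀ = 1/(10.3542 + 1.4230) = 0.08491
Lq = P₀·a^5·ρ / (5!(1-ρ)²) = 0.08491 × 87.2772 × 0.4889 / (120 × 0.2612) = 0.1156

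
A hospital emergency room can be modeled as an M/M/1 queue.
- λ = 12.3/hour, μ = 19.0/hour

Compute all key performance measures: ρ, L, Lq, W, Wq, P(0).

Step 1: ρ = λ/μ = 12.3/19.0 = 0.6474
Step 2: L = λ/(μ-λ) = 12.3/6.70 = 1.8358
Step 3: Lq = λ²/(μ(μ-λ)) = 151.29/(19.0×6.70) = 1.1885
Step 4: W = 1/(μ-λ) = 1/6.70 = 0.14925
Step 5: Wq = λ/(μ(μ-λ)) = 12.3/(19.0×6.70) = 0.09662
Step 6: P(0) = 1-ρ = 0.3526
Verify: L = λW = 12.3×0.14925 = 1.8358 ✔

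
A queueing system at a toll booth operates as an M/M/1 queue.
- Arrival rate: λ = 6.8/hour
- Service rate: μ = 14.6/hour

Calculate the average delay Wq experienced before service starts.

First, compute utilization: ρ = λ/μ = 6.8/14.6 = 0.4658
For M/M/1: Wq = λ/(μ(μ-λ))
Wq = 6.8/(14.6 × (14.6-6.8))
Wq = 6.8/(14.6 × 7.80)
Wq = 0.05971 hours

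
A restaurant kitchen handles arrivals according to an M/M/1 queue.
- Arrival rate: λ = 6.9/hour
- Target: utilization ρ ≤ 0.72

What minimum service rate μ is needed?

ρ = λ/μ, so μ = λ/ρ
μ ≥ 6.9/0.72 = 9.5833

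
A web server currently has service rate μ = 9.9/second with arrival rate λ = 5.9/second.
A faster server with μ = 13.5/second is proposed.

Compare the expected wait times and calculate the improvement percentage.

System 1: ρ₁ = 5.9/9.9 = 0.5960, W₁ = 1/(9.9-5.9) = 0.25000
System 2: ρ₂ = 5.9/13.5 = 0.4370, W₂ = 1/(13.5-5.9) = 0.13158
Improvement: (W₁-W₂)/W₁ = (0.25000-0.13158)/0.25000 = 47.37%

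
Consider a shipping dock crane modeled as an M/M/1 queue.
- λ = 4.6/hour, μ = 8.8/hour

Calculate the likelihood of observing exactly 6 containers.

ρ = λ/μ = 4.6/8.8 = 0.52273
P(n) = (1-ρ)ρⁿ
P(6) = (1-0.52273) × 0.52273^6
P(6) = 0.4773 × 0.02040
P(6) = 0.009737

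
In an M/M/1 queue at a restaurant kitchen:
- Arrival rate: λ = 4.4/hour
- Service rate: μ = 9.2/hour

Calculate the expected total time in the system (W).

First, compute utilization: ρ = λ/μ = 4.4/9.2 = 0.4783
For M/M/1: W = 1/(μ-λ)
W = 1/(9.2-4.4) = 1/4.80
W = 0.2083 hours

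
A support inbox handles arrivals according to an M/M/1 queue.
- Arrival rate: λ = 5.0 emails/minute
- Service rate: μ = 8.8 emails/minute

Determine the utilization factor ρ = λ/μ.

Server utilization: ρ = λ/μ
ρ = 5.0/8.8 = 0.5682
The server is busy 56.82% of the time.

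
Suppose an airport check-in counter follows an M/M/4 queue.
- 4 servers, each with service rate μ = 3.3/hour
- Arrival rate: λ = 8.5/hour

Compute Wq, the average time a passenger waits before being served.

Traffic intensity: ρ = λ/(cμ) = 8.5/(4×3.3) = 0.6439
Since ρ = 0.6439 < 1, system is stable.
Offered load a = λ/μ = cρ = 8.5/3.3 = 2.5758
P₀ = [ Σₙ₌₀^3 aⁿ/n! + a^4/(4!(1-ρ)) ]⁻¹
Σ = a^0/0! + a^1/1! + a^2/2! + a^3/3! = 1.00000 + 2.57576 + 3.31726 + 2.84816 = 9.7412
a^4/(4!(1-ρ)) = 44.0169/(24 × 0.35606) = 5.1509
P₀ = 1/(9.7412 + 5.1509) = 0.06715
Lq = P₀·a^4·ρ / (4!(1-ρ)²) = 0.067150 × 44.0169 × 0.64394 / (24 × 0.12678) = 0.6255
Wq = Lq/λ = 0.6255/8.5 = 0.07359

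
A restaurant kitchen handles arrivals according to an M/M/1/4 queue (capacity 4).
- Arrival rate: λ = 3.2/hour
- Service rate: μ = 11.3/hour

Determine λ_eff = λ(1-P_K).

ρ = λ/μ = 3.2/11.3 = 0.283186
P₀ = (1-ρ)/(1-ρ^(K+1)) = (1-0.283186)/(1-0.283186^5) = 0.7168/0.9982 = 0.7181
P_K = P₀×ρ^K = 0.7181 × 0.283186^4 = 0.7181 × 0.006431 = 0.004618
λ_eff = λ(1-P_K) = 3.2 × (1 - 0.004618) = 3.2 × 0.99538 = 3.1852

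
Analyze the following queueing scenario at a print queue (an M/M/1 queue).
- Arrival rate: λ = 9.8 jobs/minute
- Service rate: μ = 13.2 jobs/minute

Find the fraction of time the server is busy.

Server utilization: ρ = λ/μ
ρ = 9.8/13.2 = 0.7424
The server is busy 74.24% of the time.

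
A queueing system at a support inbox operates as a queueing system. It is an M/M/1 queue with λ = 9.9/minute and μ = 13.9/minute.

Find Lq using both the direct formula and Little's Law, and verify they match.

Method 1 (direct): Lq = λ²/(μ(μ-λ)) = 98.01/(13.9 × 4.00) = 1.7628

Method 2 (Little's Law):
W = 1/(μ-λ) = 1/4.00 = 0.2500
Wq = W - 1/μ = 0.2500 - 0.07194 = 0.17806
Lq = λWq = 9.9 × 0.17806 = 1.7628 ✔ (matches Method 1)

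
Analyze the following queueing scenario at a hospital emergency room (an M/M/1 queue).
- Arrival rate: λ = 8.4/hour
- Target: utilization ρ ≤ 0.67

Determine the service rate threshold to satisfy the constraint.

ρ = λ/μ, so μ = λ/ρ
μ ≥ 8.4/0.67 = 12.5373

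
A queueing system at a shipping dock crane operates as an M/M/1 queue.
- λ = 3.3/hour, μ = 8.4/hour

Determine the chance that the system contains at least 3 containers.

ρ = λ/μ = 3.3/8.4 = 0.39286
P(N ≥ n) = ρⁿ
P(N ≥ 3) = 0.39286^3
P(N ≥ 3) = 0.06063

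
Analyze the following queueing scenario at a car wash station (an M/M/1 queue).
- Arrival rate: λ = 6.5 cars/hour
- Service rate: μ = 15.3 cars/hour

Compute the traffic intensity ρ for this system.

Server utilization: ρ = λ/μ
ρ = 6.5/15.3 = 0.4248
The server is busy 42.48% of the time.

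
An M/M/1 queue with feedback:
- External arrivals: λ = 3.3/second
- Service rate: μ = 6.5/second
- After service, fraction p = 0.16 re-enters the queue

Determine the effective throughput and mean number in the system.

Effective arrival rate: λ_eff = λ/(1-p) = 3.3/(1-0.16) = 3.3/0.84 = 3.9286
ρ = λ_eff/μ = 3.9286/6.5 = 0.6044
L = ρ/(1-ρ) = 0.6044/(1-0.6044) = 1.5278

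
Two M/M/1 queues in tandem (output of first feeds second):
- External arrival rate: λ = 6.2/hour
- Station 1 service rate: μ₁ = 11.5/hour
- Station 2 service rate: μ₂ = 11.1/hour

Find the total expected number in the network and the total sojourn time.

By Jackson's theorem, each station behaves as independent M/M/1.
Station 1: ρ₁ = 6.2/11.5 = 0.5391, L₁ = ρ₁/(1-ρ₁) = λ/(μ₁-λ) = 6.2/5.30 = 1.1698
Station 2: ρ₂ = 6.2/11.1 = 0.5586, L₂ = ρ₂/(1-ρ₂) = λ/(μ₂-λ) = 6.2/4.90 = 1.2653
Total: L = L₁ + L₂ = 1.1698 + 1.2653 = 2.4351
W = L/λ = 2.4351/6.2 = 0.3928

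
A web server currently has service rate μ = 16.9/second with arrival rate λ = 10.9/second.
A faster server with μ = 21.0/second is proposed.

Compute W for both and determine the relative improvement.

System 1: ρ₁ = 10.9/16.9 = 0.6450, W₁ = 1/(16.9-10.9) = 0.166667
System 2: ρ₂ = 10.9/21.0 = 0.5190, W₂ = 1/(21.0-10.9) = 0.0990099
Improvement: (W₁-W₂)/W₁ = (0.166667-0.0990099)/0.166667 = 40.59%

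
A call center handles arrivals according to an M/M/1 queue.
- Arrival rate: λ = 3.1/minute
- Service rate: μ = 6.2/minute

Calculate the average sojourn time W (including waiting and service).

First, compute utilization: ρ = λ/μ = 3.1/6.2 = 0.5000
For M/M/1: W = 1/(μ-λ)
W = 1/(6.2-3.1) = 1/3.10
W = 0.3226 minutes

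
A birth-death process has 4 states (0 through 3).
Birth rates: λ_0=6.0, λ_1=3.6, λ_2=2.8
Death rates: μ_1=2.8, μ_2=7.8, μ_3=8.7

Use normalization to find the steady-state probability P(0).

Ratios P(n)/P(0) = (λ₀···λₙ₋₁)/(μ₁···μₙ):
P(1)/P(0) = (6.0)/(2.8) = 2.1429
P(2)/P(0) = (6.0×3.6)/(2.8×7.8) = 0.9890
P(3)/P(0) = (6.0×3.6×2.8)/(2.8×7.8×8.7) = 0.3183

Normalization: ∑ P(n) = 1
P(0) × (1.0000 + 2.1429 + 0.9890 + 0.3183) = 1
P(0) × 4.4502 = 1
P(0) = 1/4.4502 = 0.2247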